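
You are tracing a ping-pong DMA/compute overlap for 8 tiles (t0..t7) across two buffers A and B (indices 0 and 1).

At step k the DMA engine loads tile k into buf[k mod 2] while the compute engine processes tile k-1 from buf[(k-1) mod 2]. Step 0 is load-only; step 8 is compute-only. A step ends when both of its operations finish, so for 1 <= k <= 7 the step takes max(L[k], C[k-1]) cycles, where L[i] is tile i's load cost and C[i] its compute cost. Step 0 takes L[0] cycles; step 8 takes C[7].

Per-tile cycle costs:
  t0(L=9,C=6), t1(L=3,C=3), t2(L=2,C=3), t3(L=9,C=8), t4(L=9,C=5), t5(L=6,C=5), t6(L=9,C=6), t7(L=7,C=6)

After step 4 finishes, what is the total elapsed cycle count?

end_cycle[4] = 36

  0. 9=9c; end=9; A:t0 B:-
  1. max(3,6)=6c; end=15; A:t0 B:t1
  2. max(2,3)=3c; end=18; A:t2 B:t1
  3. max(9,3)=9c; end=27; A:t2 B:t3
  4. max(9,8)=9c; end=36; A:t4 B:t3
  5. max(6,5)=6c; end=42; A:t4 B:t5
  6. max(9,5)=9c; end=51; A:t6 B:t5
  7. max(7,6)=7c; end=58; A:t6 B:t7
  8. 6=6c; end=64; A:t6 B:t7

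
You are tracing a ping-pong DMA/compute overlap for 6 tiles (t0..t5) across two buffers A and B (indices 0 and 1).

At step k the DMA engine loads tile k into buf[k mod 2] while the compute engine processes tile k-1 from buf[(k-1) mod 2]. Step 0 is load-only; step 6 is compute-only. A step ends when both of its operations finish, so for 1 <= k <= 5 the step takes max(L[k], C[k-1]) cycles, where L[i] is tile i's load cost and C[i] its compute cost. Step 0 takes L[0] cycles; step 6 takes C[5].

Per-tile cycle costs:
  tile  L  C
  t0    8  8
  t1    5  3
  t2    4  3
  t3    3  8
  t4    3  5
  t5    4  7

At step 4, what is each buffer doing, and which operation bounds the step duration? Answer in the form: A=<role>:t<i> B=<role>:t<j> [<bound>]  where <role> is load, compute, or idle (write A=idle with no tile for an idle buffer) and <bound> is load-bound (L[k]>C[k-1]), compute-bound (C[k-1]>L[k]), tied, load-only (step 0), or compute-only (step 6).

step 4: A=load:t4 B=compute:t3 [compute-bound]

  0. 8=8c; end=8; A:t0 B:-
  1. max(5,8)=8c; end=16; A:t0 B:t1
  2. max(4,3)=4c; end=20; A:t2 B:t1
  3. max(3,3)=3c; end=23; A:t2 B:t3
  4. max(3,8)=8c; end=31; A:t4 B:t3
  5. max(4,5)=5c; end=36; A:t4 B:t5
  6. 7=7c; end=43; A:t4 B:t5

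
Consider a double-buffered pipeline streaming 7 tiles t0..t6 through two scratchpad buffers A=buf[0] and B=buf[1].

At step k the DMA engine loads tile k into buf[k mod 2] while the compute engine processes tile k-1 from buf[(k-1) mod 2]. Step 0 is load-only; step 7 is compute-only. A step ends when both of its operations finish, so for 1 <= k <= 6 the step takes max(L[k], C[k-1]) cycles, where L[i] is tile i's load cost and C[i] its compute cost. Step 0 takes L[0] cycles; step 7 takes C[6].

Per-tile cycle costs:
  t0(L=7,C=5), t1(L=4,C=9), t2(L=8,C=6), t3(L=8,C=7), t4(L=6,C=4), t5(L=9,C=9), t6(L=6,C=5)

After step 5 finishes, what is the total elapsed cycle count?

end_cycle[5] = 45

step 0: L[0]=7 → dur=7, Σ=7 | A=load:t0 B=idle [load-only]
step 1: L[1]=4 C[0]=5 → dur=5, Σ=12 | A=compute:t0 B=load:t1 [compute-bound]
step 2: L[2]=8 C[1]=9 → dur=9, Σ=21 | A=load:t2 B=compute:t1 [compute-bound]
step 3: L[3]=8 C[2]=6 → dur=8, Σ=29 | A=compute:t2 B=load:t3 [load-bound]
step 4: L[4]=6 C[3]=7 → dur=7, Σ=36 | A=load:t4 B=compute:t3 [compute-bound]
step 5: L[5]=9 C[4]=4 → dur=9, Σ=45 | A=compute:t4 B=load:t5 [load-bound]
step 6: L[6]=6 C[5]=9 → dur=9, Σ=54 | A=load:t6 B=compute:t5 [compute-bound]
step 7: C[6]=5 → dur=5, Σ=59 | A=compute:t6 B=idle [compute-only]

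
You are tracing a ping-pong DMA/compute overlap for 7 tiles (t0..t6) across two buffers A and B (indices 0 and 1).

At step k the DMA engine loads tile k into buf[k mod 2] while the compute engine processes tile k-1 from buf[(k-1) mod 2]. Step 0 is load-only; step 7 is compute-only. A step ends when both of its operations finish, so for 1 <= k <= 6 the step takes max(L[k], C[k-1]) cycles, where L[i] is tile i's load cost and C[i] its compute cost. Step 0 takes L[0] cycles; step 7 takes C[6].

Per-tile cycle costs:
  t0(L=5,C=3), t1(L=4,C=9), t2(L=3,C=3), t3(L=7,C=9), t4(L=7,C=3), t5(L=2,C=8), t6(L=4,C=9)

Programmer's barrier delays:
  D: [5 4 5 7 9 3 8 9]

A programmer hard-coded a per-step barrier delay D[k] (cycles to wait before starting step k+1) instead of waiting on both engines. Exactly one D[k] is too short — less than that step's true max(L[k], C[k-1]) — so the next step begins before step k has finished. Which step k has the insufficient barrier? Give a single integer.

step 0: need L[0]=5 = 5; D[0]=5 ok
step 1: need max(L[1]=4,C[0]=3) = 4; D[1]=4 ok
step 2: need max(L[2]=3,C[1]=9) = 9; D[2]=5 SHORT
step 3: need max(L[3]=7,C[2]=3) = 7; D[3]=7 ok
step 4: need max(L[4]=7,C[3]=9) = 9; D[4]=9 ok
step 5: need max(L[5]=2,C[4]=3) = 3; D[5]=3 ok
step 6: need max(L[6]=4,C[5]=8) = 8; D[6]=8 ok
step 7: need C[6]=9 = 9; D[7]=9 ok

hazard at step 2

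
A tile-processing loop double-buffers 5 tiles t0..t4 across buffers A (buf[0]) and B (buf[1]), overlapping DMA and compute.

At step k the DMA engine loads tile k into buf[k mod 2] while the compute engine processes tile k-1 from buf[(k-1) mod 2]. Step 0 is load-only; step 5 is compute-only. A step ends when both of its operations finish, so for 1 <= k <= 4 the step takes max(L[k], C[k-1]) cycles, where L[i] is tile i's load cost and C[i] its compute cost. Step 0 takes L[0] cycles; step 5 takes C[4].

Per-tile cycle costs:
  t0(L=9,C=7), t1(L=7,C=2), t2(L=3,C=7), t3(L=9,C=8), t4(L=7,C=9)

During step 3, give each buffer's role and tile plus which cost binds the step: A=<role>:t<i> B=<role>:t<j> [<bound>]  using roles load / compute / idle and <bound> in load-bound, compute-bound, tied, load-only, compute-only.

step 3: A=compute:t2 B=load:t3 [load-bound]

k=0 load=t0/9c comp=- wait=9 total=9
k=1 load=t1/7c comp=t0/7c wait=7 total=16
k=2 load=t2/3c comp=t1/2c wait=3 total=19
k=3 load=t3/9c comp=t2/7c wait=9 total=28
k=4 load=t4/7c comp=t3/8c wait=8 total=36
k=5 load=- comp=t4/9c wait=9 total=45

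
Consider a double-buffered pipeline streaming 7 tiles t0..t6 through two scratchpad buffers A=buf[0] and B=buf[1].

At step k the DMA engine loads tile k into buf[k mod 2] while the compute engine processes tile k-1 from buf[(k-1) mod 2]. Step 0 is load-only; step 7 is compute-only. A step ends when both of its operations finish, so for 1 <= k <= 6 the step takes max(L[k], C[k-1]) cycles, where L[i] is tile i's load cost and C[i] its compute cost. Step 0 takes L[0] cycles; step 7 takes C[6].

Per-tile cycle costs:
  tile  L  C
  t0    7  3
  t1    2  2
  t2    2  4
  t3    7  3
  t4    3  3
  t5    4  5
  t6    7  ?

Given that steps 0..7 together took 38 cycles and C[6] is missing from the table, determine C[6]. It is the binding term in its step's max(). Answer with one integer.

step 0 → dur = L[0]=7 = 7
step 1 → dur = max(L[1]=2, C[0]=3) = 3
step 2 → dur = max(L[2]=2, C[1]=2) = 2
step 3 → dur = max(L[3]=7, C[2]=4) = 7
step 4 → dur = max(L[4]=3, C[3]=3) = 3
step 5 → dur = max(L[5]=4, C[4]=3) = 4
step 6 → dur = max(L[6]=7, C[5]=5) = 7
step 7 → dur = C[6]=? = C[6]  (unknown; binding)
sum of known step durations = 33
dur[7] = total - known = 38 - 33 = 5
C[6] is the binding max in step 7, so C[6] = dur[7] = 5

C[6] = 5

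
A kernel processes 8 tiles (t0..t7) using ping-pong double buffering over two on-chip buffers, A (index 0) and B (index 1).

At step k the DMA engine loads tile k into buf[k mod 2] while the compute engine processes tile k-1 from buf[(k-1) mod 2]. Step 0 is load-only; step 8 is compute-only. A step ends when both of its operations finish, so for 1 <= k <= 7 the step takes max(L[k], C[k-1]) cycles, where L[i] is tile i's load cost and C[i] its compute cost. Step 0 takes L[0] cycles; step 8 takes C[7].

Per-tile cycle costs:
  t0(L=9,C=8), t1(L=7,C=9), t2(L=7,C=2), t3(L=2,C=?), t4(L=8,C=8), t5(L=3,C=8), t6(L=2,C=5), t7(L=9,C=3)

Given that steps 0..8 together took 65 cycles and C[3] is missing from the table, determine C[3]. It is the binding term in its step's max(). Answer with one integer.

C[3] = 9

step 0 → dur = L[0]=9 = 9
step 1 → dur = max(L[1]=7, C[0]=8) = 8
step 2 → dur = max(L[2]=7, C[1]=9) = 9
step 3 → dur = max(L[3]=2, C[2]=2) = 2
step 4 → dur = max(L[4]=8, C[3]=?) = C[3]  (unknown; binding)
step 5 → dur = max(L[5]=3, C[4]=8) = 8
step 6 → dur = max(L[6]=2, C[5]=8) = 8
step 7 → dur = max(L[7]=9, C[6]=5) = 9
step 8 → dur = C[7]=3 = 3
sum of known step durations = 56
dur[4] = total - known = 65 - 56 = 9
C[3] is the binding max in step 4, so C[3] = dur[4] = 9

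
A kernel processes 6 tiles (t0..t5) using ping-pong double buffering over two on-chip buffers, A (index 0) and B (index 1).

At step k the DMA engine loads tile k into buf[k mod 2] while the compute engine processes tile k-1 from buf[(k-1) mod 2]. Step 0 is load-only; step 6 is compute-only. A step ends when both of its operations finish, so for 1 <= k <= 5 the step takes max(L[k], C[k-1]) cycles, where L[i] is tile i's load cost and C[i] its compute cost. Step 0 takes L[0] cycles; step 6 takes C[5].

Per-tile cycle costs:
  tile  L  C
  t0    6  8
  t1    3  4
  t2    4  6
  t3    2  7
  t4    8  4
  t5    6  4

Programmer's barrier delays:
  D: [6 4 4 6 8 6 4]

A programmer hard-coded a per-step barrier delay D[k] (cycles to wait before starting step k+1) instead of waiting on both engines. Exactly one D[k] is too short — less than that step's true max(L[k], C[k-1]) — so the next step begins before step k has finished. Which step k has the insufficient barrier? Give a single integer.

k=0 barrier L[0]=6→6c, D[0]=6 ok
k=1 barrier max(L[1]=3,C[0]=8)→8c, D[1]=4 SHORT
k=2 barrier max(L[2]=4,C[1]=4)→4c, D[2]=4 ok
k=3 barrier max(L[3]=2,C[2]=6)→6c, D[3]=6 ok
k=4 barrier max(L[4]=8,C[3]=7)→8c, D[4]=8 ok
k=5 barrier max(L[5]=6,C[4]=4)→6c, D[5]=6 ok
k=6 barrier C[5]=4→4c, D[6]=4 ok

hazard at step 1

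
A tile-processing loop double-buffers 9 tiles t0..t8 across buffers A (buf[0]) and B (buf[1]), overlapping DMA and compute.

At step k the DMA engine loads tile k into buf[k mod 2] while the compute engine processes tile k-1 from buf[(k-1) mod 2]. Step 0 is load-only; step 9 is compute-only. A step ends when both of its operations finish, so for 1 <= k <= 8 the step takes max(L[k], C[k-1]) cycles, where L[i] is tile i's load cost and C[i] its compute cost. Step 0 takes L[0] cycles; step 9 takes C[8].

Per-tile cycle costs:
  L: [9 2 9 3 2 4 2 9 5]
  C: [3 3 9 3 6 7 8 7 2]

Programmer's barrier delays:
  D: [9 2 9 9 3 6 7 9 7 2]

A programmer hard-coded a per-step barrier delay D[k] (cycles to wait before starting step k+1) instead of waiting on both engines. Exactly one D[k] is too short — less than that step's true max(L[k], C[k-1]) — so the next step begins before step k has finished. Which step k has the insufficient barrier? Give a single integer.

hazard at step 1

k=0 barrier L[0]=9→9c, D[0]=9 ok
k=1 barrier max(L[1]=2,C[0]=3)→3c, D[1]=2 SHORT
k=2 barrier max(L[2]=9,C[1]=3)→9c, D[2]=9 ok
k=3 barrier max(L[3]=3,C[2]=9)→9c, D[3]=9 ok
k=4 barrier max(L[4]=2,C[3]=3)→3c, D[4]=3 ok
k=5 barrier max(L[5]=4,C[4]=6)→6c, D[5]=6 ok
k=6 barrier max(L[6]=2,C[5]=7)→7c, D[6]=7 ok
k=7 barrier max(L[7]=9,C[6]=8)→9c, D[7]=9 ok
k=8 barrier max(L[8]=5,C[7]=7)→7c, D[8]=7 ok
k=9 barrier C[8]=2→2c, D[9]=2 ok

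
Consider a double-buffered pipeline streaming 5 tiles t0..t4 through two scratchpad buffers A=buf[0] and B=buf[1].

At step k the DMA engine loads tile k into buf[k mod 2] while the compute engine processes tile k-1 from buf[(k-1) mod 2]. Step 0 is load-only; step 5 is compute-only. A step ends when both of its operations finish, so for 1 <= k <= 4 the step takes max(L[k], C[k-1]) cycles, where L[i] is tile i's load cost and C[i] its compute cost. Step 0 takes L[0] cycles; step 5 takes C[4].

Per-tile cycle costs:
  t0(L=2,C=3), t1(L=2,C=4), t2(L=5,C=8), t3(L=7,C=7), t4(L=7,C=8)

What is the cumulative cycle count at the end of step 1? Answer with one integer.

end_cycle[1] = 5

step 0: L[0]=2 → dur=2, Σ=2 | A=load:t0 B=idle [load-only]
step 1: L[1]=2 C[0]=3 → dur=3, Σ=5 | A=compute:t0 B=load:t1 [compute-bound]
step 2: L[2]=5 C[1]=4 → dur=5, Σ=10 | A=load:t2 B=compute:t1 [load-bound]
step 3: L[3]=7 C[2]=8 → dur=8, Σ=18 | A=compute:t2 B=load:t3 [compute-bound]
step 4: L[4]=7 C[3]=7 → dur=7, Σ=25 | A=load:t4 B=compute:t3 [tied]
step 5: C[4]=8 → dur=8, Σ=33 | A=compute:t4 B=idle [compute-only]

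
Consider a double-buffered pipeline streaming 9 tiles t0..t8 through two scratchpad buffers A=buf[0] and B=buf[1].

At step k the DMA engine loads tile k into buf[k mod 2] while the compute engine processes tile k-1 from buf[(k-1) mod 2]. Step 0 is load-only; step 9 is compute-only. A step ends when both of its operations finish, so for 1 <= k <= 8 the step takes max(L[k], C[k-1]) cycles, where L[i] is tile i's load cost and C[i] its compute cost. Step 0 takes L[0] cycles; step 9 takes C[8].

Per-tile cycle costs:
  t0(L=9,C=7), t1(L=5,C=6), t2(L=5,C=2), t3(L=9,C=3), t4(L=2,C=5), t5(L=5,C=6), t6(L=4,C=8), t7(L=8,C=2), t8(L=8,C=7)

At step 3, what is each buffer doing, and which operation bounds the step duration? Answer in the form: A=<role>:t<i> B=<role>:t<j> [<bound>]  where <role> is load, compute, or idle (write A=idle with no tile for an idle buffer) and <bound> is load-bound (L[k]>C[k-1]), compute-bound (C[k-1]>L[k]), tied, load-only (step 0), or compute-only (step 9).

step 0: L[0]=9 → dur=9, Σ=9 | A=load:t0 B=idle [load-only]
step 1: L[1]=5 C[0]=7 → dur=7, Σ=16 | A=compute:t0 B=load:t1 [compute-bound]
step 2: L[2]=5 C[1]=6 → dur=6, Σ=22 | A=load:t2 B=compute:t1 [compute-bound]
step 3: L[3]=9 C[2]=2 → dur=9, Σ=31 | A=compute:t2 B=load:t3 [load-bound]
step 4: L[4]=2 C[3]=3 → dur=3, Σ=34 | A=load:t4 B=compute:t3 [compute-bound]
step 5: L[5]=5 C[4]=5 → dur=5, Σ=39 | A=compute:t4 B=load:t5 [tied]
step 6: L[6]=4 C[5]=6 → dur=6, Σ=45 | A=load:t6 B=compute:t5 [compute-bound]
step 7: L[7]=8 C[6]=8 → dur=8, Σ=53 | A=compute:t6 B=load:t7 [tied]
step 8: L[8]=8 C[7]=2 → dur=8, Σ=61 | A=load:t8 B=compute:t7 [load-bound]
step 9: C[8]=7 → dur=7, Σ=68 | A=compute:t8 B=idle [compute-only]

step 3: A=compute:t2 B=load:t3 [load-bound]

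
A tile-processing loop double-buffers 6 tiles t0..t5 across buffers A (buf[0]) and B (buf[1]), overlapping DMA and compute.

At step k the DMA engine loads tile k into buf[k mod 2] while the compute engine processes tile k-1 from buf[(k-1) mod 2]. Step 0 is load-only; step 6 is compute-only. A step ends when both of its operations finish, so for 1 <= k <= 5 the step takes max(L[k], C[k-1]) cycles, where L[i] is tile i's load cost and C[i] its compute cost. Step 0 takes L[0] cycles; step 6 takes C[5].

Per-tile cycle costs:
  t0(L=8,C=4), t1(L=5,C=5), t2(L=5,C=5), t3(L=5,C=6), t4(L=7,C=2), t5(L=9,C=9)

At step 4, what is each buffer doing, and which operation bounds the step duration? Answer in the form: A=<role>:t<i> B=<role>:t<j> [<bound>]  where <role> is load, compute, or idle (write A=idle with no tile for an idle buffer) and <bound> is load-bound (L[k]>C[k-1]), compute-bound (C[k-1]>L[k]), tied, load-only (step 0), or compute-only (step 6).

[0] DMA t0→A (8c) ∥ CU idle ⇒ 8c, clock 8
[1] DMA t1→B (5c) ∥ CU A:t0 (4c) ⇒ 5c, clock 13
[2] DMA t2→A (5c) ∥ CU B:t1 (5c) ⇒ 5c, clock 18
[3] DMA t3→B (5c) ∥ CU A:t2 (5c) ⇒ 5c, clock 23
[4] DMA t4→A (7c) ∥ CU B:t3 (6c) ⇒ 7c, clock 30
[5] DMA t5→B (9c) ∥ CU A:t4 (2c) ⇒ 9c, clock 39
[6] DMA idle ∥ CU B:t5 (9c) ⇒ 9c, clock 48

step 4: A=load:t4 B=compute:t3 [load-bound]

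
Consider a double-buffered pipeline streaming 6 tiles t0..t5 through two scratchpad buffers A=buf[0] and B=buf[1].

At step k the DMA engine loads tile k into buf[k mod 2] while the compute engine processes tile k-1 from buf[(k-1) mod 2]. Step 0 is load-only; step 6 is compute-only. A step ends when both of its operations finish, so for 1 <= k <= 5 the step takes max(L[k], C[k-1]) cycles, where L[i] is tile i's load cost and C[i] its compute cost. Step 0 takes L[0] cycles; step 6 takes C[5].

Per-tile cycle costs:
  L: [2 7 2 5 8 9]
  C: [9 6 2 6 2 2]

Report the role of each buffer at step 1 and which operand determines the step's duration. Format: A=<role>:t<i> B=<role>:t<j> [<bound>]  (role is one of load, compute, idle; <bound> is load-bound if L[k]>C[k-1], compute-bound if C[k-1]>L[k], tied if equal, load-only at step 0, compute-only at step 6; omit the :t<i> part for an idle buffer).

step 1: A=compute:t0 B=load:t1 [compute-bound]

[0] DMA t0→A (2c) ∥ CU idle ⇒ 2c, clock 2
[1] DMA t1→B (7c) ∥ CU A:t0 (9c) ⇒ 9c, clock 11
[2] DMA t2→A (2c) ∥ CU B:t1 (6c) ⇒ 6c, clock 17
[3] DMA t3→B (5c) ∥ CU A:t2 (2c) ⇒ 5c, clock 22
[4] DMA t4→A (8c) ∥ CU B:t3 (6c) ⇒ 8c, clock 30
[5] DMA t5→B (9c) ∥ CU A:t4 (2c) ⇒ 9c, clock 39
[6] DMA idle ∥ CU B:t5 (2c) ⇒ 2c, clock 41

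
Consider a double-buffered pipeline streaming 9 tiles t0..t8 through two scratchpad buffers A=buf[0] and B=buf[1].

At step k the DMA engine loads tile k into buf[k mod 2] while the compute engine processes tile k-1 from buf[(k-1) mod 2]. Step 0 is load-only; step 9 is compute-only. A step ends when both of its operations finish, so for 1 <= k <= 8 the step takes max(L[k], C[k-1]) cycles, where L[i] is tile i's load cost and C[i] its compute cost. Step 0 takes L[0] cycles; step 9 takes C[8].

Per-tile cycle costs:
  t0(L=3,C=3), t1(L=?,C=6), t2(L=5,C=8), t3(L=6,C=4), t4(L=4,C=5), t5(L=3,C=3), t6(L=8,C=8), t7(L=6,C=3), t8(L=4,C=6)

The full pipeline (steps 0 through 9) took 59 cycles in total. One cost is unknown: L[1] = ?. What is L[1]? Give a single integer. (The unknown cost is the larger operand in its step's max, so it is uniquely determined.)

step 0: dur = L[0]=3 = 3
step 1: dur = max(L[1]=?, C[0]=3) = L[1]  (unknown; binding)
step 2: dur = max(L[2]=5, C[1]=6) = 6
step 3: dur = max(L[3]=6, C[2]=8) = 8
step 4: dur = max(L[4]=4, C[3]=4) = 4
step 5: dur = max(L[5]=3, C[4]=5) = 5
step 6: dur = max(L[6]=8, C[5]=3) = 8
step 7: dur = max(L[7]=6, C[6]=8) = 8
step 8: dur = max(L[8]=4, C[7]=3) = 4
step 9: dur = C[8]=6 = 6
sum of known step durations = 52
dur[1] = total - known = 59 - 52 = 7
L[1] is the binding max in step 1, so L[1] = dur[1] = 7

L[1] = 7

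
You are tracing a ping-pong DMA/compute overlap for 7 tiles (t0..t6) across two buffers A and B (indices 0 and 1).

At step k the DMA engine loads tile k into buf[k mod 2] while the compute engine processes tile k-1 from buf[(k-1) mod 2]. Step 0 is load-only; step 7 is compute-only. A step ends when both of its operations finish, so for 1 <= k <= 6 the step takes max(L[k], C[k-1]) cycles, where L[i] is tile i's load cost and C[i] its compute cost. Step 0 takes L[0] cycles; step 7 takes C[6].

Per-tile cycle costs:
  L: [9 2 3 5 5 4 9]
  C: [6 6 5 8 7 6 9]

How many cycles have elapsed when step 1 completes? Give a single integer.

step 0: L[0]=9 → dur=9, Σ=9 | A=load:t0 B=idle [load-only]
step 1: L[1]=2 C[0]=6 → dur=6, Σ=15 | A=compute:t0 B=load:t1 [compute-bound]
step 2: L[2]=3 C[1]=6 → dur=6, Σ=21 | A=load:t2 B=compute:t1 [compute-bound]
step 3: L[3]=5 C[2]=5 → dur=5, Σ=26 | A=compute:t2 B=load:t3 [tied]
step 4: L[4]=5 C[3]=8 → dur=8, Σ=34 | A=load:t4 B=compute:t3 [compute-bound]
step 5: L[5]=4 C[4]=7 → dur=7, Σ=41 | A=compute:t4 B=load:t5 [compute-bound]
step 6: L[6]=9 C[5]=6 → dur=9, Σ=50 | A=load:t6 B=compute:t5 [load-bound]
step 7: C[6]=9 → dur=9, Σ=59 | A=compute:t6 B=idle [compute-only]

end_cycle[1] = 15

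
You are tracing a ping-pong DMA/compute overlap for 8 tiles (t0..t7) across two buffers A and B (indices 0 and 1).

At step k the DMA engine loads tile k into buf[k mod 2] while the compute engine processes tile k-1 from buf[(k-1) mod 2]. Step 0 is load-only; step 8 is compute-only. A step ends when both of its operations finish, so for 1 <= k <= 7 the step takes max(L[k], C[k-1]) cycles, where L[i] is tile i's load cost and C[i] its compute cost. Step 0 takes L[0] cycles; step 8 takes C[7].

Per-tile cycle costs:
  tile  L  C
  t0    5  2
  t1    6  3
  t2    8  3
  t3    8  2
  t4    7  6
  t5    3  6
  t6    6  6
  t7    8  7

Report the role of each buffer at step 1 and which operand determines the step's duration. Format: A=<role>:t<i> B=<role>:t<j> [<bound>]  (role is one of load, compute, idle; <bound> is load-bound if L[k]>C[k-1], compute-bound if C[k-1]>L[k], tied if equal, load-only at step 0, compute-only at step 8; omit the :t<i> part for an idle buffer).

step 1: A=compute:t0 B=load:t1 [load-bound]

[0] DMA t0→A (5c) ∥ CU idle ⇒ 5c, clock 5
[1] DMA t1→B (6c) ∥ CU A:t0 (2c) ⇒ 6c, clock 11
[2] DMA t2→A (8c) ∥ CU B:t1 (3c) ⇒ 8c, clock 19
[3] DMA t3→B (8c) ∥ CU A:t2 (3c) ⇒ 8c, clock 27
[4] DMA t4→A (7c) ∥ CU B:t3 (2c) ⇒ 7c, clock 34
[5] DMA t5→B (3c) ∥ CU A:t4 (6c) ⇒ 6c, clock 40
[6] DMA t6→A (6c) ∥ CU B:t5 (6c) ⇒ 6c, clock 46
[7] DMA t7→B (8c) ∥ CU A:t6 (6c) ⇒ 8c, clock 54
[8] DMA idle ∥ CU B:t7 (7c) ⇒ 7c, clock 61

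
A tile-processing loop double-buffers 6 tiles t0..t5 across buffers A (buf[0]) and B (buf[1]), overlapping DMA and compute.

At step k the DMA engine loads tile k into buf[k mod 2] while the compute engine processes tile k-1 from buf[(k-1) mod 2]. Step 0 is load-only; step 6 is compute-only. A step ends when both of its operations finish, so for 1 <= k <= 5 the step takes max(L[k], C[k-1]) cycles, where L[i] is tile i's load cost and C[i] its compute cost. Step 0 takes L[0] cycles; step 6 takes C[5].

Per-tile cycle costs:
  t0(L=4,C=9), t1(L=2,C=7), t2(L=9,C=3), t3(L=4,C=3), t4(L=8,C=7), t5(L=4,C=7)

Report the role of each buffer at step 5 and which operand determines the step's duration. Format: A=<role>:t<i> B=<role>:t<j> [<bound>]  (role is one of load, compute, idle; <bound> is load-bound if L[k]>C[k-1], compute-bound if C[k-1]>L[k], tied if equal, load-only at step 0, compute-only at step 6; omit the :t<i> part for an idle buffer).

step 5: A=compute:t4 B=load:t5 [compute-bound]

k=0 load=t0/4c comp=- wait=4 total=4
k=1 load=t1/2c comp=t0/9c wait=9 total=13
k=2 load=t2/9c comp=t1/7c wait=9 total=22
k=3 load=t3/4c comp=t2/3c wait=4 total=26
k=4 load=t4/8c comp=t3/3c wait=8 total=34
k=5 load=t5/4c comp=t4/7c wait=7 total=41
k=6 load=- comp=t5/7c wait=7 total=48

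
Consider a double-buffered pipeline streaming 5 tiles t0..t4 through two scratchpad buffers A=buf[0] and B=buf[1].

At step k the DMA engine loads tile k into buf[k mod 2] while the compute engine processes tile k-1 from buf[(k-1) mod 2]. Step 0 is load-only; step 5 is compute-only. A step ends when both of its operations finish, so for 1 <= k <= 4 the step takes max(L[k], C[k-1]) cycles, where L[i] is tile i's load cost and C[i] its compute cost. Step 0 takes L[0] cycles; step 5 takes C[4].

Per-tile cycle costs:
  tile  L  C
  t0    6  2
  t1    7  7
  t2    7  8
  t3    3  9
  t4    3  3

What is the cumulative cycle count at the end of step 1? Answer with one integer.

  0. 6=6c; end=6; A:t0 B:-
  1. max(7,2)=7c; end=13; A:t0 B:t1
  2. max(7,7)=7c; end=20; A:t2 B:t1
  3. max(3,8)=8c; end=28; A:t2 B:t3
  4. max(3,9)=9c; end=37; A:t4 B:t3
  5. 3=3c; end=40; A:t4 B:t3

end_cycle[1] = 13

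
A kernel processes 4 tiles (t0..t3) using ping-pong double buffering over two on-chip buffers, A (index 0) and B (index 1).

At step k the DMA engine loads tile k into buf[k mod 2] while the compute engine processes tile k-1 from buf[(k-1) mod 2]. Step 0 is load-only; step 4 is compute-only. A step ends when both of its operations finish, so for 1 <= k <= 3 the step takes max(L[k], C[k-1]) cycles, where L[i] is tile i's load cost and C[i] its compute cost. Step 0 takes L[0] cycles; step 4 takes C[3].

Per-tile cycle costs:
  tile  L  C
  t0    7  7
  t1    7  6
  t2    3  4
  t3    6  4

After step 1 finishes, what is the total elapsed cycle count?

end_cycle[1] = 14

k=0 load=t0/7c comp=- wait=7 total=7
k=1 load=t1/7c comp=t0/7c wait=7 total=14
k=2 load=t2/3c comp=t1/6c wait=6 total=20
k=3 load=t3/6c comp=t2/4c wait=6 total=26
k=4 load=- comp=t3/4c wait=4 total=30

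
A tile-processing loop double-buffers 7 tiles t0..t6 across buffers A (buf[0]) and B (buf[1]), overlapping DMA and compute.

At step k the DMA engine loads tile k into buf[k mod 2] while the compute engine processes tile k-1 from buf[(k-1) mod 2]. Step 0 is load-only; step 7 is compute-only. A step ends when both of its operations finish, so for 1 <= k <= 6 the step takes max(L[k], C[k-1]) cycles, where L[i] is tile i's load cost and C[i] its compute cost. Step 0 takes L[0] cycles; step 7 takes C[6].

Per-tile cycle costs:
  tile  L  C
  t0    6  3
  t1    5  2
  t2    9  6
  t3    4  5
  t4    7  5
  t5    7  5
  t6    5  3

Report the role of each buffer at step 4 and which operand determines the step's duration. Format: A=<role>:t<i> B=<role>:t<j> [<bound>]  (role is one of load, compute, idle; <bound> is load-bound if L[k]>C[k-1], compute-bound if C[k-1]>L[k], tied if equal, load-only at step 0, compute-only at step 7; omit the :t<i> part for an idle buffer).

step 4: A=load:t4 B=compute:t3 [load-bound]

k=0 load=t0/6c comp=- wait=6 total=6
k=1 load=t1/5c comp=t0/3c wait=5 total=11
k=2 load=t2/9c comp=t1/2c wait=9 total=20
k=3 load=t3/4c comp=t2/6c wait=6 total=26
k=4 load=t4/7c comp=t3/5c wait=7 total=33
k=5 load=t5/7c comp=t4/5c wait=7 total=40
k=6 load=t6/5c comp=t5/5c wait=5 total=45
k=7 load=- comp=t6/3c wait=3 total=48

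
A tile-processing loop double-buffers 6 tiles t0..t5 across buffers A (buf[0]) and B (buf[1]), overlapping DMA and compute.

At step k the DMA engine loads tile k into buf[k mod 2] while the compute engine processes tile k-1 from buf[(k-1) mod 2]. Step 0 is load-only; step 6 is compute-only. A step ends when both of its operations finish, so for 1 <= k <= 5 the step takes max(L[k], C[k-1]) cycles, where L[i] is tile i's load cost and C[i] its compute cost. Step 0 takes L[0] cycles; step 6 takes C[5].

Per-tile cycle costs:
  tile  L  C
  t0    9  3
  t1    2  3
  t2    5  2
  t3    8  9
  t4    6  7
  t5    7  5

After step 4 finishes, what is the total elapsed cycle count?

step 0: L[0]=9 → dur=9, Σ=9 | A=load:t0 B=idle [load-only]
step 1: L[1]=2 C[0]=3 → dur=3, Σ=12 | A=compute:t0 B=load:t1 [compute-bound]
step 2: L[2]=5 C[1]=3 → dur=5, Σ=17 | A=load:t2 B=compute:t1 [load-bound]
step 3: L[3]=8 C[2]=2 → dur=8, Σ=25 | A=compute:t2 B=load:t3 [load-bound]
step 4: L[4]=6 C[3]=9 → dur=9, Σ=34 | A=load:t4 B=compute:t3 [compute-bound]
step 5: L[5]=7 C[4]=7 → dur=7, Σ=41 | A=compute:t4 B=load:t5 [tied]
step 6: C[5]=5 → dur=5, Σ=46 | A=idle B=compute:t5 [compute-only]

end_cycle[4] = 34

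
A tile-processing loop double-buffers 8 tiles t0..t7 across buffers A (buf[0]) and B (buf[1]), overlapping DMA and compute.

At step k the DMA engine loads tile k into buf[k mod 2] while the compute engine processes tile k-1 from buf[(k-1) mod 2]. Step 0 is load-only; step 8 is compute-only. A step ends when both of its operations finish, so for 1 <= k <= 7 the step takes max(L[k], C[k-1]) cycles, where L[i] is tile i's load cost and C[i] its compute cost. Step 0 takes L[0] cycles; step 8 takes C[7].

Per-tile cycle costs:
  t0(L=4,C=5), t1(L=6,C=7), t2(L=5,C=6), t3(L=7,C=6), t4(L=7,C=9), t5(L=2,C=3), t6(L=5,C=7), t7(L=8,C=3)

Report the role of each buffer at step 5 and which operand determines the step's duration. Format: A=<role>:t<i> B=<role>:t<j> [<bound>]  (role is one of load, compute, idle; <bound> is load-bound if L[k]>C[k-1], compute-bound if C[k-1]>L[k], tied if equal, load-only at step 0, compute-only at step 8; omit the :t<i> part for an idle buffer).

step 5: A=compute:t4 B=load:t5 [compute-bound]

  0. 4=4c; end=4; A:t0 B:-
  1. max(6,5)=6c; end=10; A:t0 B:t1
  2. max(5,7)=7c; end=17; A:t2 B:t1
  3. max(7,6)=7c; end=24; A:t2 B:t3
  4. max(7,6)=7c; end=31; A:t4 B:t3
  5. max(2,9)=9c; end=40; A:t4 B:t5
  6. max(5,3)=5c; end=45; A:t6 B:t5
  7. max(8,7)=8c; end=53; A:t6 B:t7
  8. 3=3c; end=56; A:t6 B:t7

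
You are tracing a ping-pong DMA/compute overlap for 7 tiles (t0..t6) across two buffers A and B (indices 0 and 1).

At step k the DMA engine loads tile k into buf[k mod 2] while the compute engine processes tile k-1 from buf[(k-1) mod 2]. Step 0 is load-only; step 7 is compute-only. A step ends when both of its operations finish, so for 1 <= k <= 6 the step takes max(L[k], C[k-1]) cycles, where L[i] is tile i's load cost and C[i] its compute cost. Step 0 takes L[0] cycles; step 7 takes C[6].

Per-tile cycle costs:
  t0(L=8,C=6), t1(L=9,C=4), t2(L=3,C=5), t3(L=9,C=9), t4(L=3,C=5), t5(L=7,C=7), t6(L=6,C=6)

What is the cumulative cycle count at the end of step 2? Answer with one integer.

k=0 load=t0/8c comp=- wait=8 total=8
k=1 load=t1/9c comp=t0/6c wait=9 total=17
k=2 load=t2/3c comp=t1/4c wait=4 total=21
k=3 load=t3/9c comp=t2/5c wait=9 total=30
k=4 load=t4/3c comp=t3/9c wait=9 total=39
k=5 load=t5/7c comp=t4/5c wait=7 total=46
k=6 load=t6/6c comp=t5/7c wait=7 total=53
k=7 load=- comp=t6/6c wait=6 total=59

end_cycle[2] = 21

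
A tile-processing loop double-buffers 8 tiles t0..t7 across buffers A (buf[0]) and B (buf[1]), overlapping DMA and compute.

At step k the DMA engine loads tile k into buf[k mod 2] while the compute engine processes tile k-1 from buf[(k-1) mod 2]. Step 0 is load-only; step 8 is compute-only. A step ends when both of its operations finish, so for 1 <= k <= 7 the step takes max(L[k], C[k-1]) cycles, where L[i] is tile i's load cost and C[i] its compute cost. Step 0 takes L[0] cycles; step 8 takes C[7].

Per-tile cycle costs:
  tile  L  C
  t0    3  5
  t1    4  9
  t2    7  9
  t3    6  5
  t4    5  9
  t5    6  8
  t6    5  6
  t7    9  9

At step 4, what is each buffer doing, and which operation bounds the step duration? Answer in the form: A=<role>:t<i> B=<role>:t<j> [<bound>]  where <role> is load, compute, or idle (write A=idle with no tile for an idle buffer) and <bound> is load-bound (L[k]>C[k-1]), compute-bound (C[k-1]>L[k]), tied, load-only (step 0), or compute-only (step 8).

step 4: A=load:t4 B=compute:t3 [tied]

step 0: L[0]=3 → dur=3, Σ=3 | A=load:t0 B=idle [load-only]
step 1: L[1]=4 C[0]=5 → dur=5, Σ=8 | A=compute:t0 B=load:t1 [compute-bound]
step 2: L[2]=7 C[1]=9 → dur=9, Σ=17 | A=load:t2 B=compute:t1 [compute-bound]
step 3: L[3]=6 C[2]=9 → dur=9, Σ=26 | A=compute:t2 B=load:t3 [compute-bound]
step 4: L[4]=5 C[3]=5 → dur=5, Σ=31 | A=load:t4 B=compute:t3 [tied]
step 5: L[5]=6 C[4]=9 → dur=9, Σ=40 | A=compute:t4 B=load:t5 [compute-bound]
step 6: L[6]=5 C[5]=8 → dur=8, Σ=48 | A=load:t6 B=compute:t5 [compute-bound]
step 7: L[7]=9 C[6]=6 → dur=9, Σ=57 | A=compute:t6 B=load:t7 [load-bound]
step 8: C[7]=9 → dur=9, Σ=66 | A=idle B=compute:t7 [compute-only]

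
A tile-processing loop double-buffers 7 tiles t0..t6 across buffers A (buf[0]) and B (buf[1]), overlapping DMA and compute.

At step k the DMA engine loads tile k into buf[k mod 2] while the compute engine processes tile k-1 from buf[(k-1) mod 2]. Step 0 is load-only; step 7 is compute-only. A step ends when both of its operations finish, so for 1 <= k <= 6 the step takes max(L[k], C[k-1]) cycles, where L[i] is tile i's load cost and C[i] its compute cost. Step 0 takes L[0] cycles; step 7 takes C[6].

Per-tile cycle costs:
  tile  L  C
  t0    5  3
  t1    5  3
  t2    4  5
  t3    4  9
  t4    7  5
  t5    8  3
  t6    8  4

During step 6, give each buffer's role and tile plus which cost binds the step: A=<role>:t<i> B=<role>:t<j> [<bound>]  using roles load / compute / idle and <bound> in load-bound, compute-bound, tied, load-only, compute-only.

[0] DMA t0→A (5c) ∥ CU idle ⇒ 5c, clock 5
[1] DMA t1→B (5c) ∥ CU A:t0 (3c) ⇒ 5c, clock 10
[2] DMA t2→A (4c) ∥ CU B:t1 (3c) ⇒ 4c, clock 14
[3] DMA t3→B (4c) ∥ CU A:t2 (5c) ⇒ 5c, clock 19
[4] DMA t4→A (7c) ∥ CU B:t3 (9c) ⇒ 9c, clock 28
[5] DMA t5→B (8c) ∥ CU A:t4 (5c) ⇒ 8c, clock 36
[6] DMA t6→A (8c) ∥ CU B:t5 (3c) ⇒ 8c, clock 44
[7] DMA idle ∥ CU A:t6 (4c) ⇒ 4c, clock 48

step 6: A=load:t6 B=compute:t5 [load-bound]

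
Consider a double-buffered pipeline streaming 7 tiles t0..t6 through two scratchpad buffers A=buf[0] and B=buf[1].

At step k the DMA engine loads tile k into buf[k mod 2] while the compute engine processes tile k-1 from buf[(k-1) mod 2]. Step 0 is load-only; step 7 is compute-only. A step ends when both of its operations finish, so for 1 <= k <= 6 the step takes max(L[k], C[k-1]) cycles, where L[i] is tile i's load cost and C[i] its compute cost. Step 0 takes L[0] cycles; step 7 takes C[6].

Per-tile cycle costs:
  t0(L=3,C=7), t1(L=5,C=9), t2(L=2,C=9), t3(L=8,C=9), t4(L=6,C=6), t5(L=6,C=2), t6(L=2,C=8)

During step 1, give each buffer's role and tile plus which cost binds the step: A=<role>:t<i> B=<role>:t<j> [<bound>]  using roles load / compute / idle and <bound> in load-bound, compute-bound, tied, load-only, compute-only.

step 1: A=compute:t0 B=load:t1 [compute-bound]

[0] DMA t0→A (3c) ∥ CU idle ⇒ 3c, clock 3
[1] DMA t1→B (5c) ∥ CU A:t0 (7c) ⇒ 7c, clock 10
[2] DMA t2→A (2c) ∥ CU B:t1 (9c) ⇒ 9c, clock 19
[3] DMA t3→B (8c) ∥ CU A:t2 (9c) ⇒ 9c, clock 28
[4] DMA t4→A (6c) ∥ CU B:t3 (9c) ⇒ 9c, clock 37
[5] DMA t5→B (6c) ∥ CU A:t4 (6c) ⇒ 6c, clock 43
[6] DMA t6→A (2c) ∥ CU B:t5 (2c) ⇒ 2c, clock 45
[7] DMA idle ∥ CU A:t6 (8c) ⇒ 8c, clock 53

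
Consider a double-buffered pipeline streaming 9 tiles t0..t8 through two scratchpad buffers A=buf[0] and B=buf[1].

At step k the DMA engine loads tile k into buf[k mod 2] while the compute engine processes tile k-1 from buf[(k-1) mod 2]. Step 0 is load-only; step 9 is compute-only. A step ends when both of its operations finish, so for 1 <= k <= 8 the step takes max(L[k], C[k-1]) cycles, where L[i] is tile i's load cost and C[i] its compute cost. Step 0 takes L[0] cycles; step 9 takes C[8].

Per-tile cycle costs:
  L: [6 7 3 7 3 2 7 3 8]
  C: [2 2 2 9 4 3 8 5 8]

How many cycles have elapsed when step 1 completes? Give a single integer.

end_cycle[1] = 13

step 0: L[0]=6 → dur=6, Σ=6 | A=load:t0 B=idle [load-only]
step 1: L[1]=7 C[0]=2 → dur=7, Σ=13 | A=compute:t0 B=load:t1 [load-bound]
step 2: L[2]=3 C[1]=2 → dur=3, Σ=16 | A=load:t2 B=compute:t1 [load-bound]
step 3: L[3]=7 C[2]=2 → dur=7, Σ=23 | A=compute:t2 B=load:t3 [load-bound]
step 4: L[4]=3 C[3]=9 → dur=9, Σ=32 | A=load:t4 B=compute:t3 [compute-bound]
step 5: L[5]=2 C[4]=4 → dur=4, Σ=36 | A=compute:t4 B=load:t5 [compute-bound]
step 6: L[6]=7 C[5]=3 → dur=7, Σ=43 | A=load:t6 B=compute:t5 [load-bound]
step 7: L[7]=3 C[6]=8 → dur=8, Σ=51 | A=compute:t6 B=load:t7 [compute-bound]
step 8: L[8]=8 C[7]=5 → dur=8, Σ=59 | A=load:t8 B=compute:t7 [load-bound]
step 9: C[8]=8 → dur=8, Σ=67 | A=compute:t8 B=idle [compute-only]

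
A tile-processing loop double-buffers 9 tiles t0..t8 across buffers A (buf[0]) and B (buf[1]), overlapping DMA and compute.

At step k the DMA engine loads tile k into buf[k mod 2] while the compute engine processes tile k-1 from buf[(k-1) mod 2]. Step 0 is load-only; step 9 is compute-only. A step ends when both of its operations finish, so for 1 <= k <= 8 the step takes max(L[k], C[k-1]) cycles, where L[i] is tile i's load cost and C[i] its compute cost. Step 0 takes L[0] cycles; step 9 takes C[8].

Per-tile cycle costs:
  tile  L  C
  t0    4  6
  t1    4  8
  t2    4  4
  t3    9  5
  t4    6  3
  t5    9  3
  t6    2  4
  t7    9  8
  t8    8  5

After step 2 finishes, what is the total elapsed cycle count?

  0. 4=4c; end=4; A:t0 B:-
  1. max(4,6)=6c; end=10; A:t0 B:t1
  2. max(4,8)=8c; end=18; A:t2 B:t1
  3. max(9,4)=9c; end=27; A:t2 B:t3
  4. max(6,5)=6c; end=33; A:t4 B:t3
  5. max(9,3)=9c; end=42; A:t4 B:t5
  6. max(2,3)=3c; end=45; A:t6 B:t5
  7. max(9,4)=9c; end=54; A:t6 B:t7
  8. max(8,8)=8c; end=62; A:t8 B:t7
  9. 5=5c; end=67; A:t8 B:t7

end_cycle[2] = 18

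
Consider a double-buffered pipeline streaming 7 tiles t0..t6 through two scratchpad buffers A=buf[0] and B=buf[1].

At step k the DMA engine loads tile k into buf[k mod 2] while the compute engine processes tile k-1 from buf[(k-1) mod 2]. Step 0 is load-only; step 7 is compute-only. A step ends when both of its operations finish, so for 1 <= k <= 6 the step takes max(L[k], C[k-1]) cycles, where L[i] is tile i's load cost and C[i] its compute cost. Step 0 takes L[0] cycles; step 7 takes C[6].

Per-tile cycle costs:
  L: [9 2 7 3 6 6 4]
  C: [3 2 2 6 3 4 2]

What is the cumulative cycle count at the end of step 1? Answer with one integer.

step 0: L[0]=9 → dur=9, Σ=9 | A=load:t0 B=idle [load-only]
step 1: L[1]=2 C[0]=3 → dur=3, Σ=12 | A=compute:t0 B=load:t1 [compute-bound]
step 2: L[2]=7 C[1]=2 → dur=7, Σ=19 | A=load:t2 B=compute:t1 [load-bound]
step 3: L[3]=3 C[2]=2 → dur=3, Σ=22 | A=compute:t2 B=load:t3 [load-bound]
step 4: L[4]=6 C[3]=6 → dur=6, Σ=28 | A=load:t4 B=compute:t3 [tied]
step 5: L[5]=6 C[4]=3 → dur=6, Σ=34 | A=compute:t4 B=load:t5 [load-bound]
step 6: L[6]=4 C[5]=4 → dur=4, Σ=38 | A=load:t6 B=compute:t5 [tied]
step 7: C[6]=2 → dur=2, Σ=40 | A=compute:t6 B=idle [compute-only]

end_cycle[1] = 12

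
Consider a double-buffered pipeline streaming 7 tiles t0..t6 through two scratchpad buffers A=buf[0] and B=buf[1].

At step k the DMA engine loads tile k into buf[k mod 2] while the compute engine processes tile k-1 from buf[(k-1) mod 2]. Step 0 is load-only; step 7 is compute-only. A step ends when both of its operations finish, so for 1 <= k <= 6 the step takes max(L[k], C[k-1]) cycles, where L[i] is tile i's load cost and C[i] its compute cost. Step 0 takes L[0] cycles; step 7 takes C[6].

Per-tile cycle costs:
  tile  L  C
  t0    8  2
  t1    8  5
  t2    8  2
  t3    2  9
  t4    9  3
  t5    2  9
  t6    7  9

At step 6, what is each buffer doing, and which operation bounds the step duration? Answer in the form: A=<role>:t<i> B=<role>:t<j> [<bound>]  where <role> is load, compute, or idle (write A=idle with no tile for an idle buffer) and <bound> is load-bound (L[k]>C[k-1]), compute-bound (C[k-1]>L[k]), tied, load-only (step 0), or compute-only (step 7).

k=0 load=t0/8c comp=- wait=8 total=8
k=1 load=t1/8c comp=t0/2c wait=8 total=16
k=2 load=t2/8c comp=t1/5c wait=8 total=24
k=3 load=t3/2c comp=t2/2c wait=2 total=26
k=4 load=t4/9c comp=t3/9c wait=9 total=35
k=5 load=t5/2c comp=t4/3c wait=3 total=38
k=6 load=t6/7c comp=t5/9c wait=9 total=47
k=7 load=- comp=t6/9c wait=9 total=56

step 6: A=load:t6 B=compute:t5 [compute-bound]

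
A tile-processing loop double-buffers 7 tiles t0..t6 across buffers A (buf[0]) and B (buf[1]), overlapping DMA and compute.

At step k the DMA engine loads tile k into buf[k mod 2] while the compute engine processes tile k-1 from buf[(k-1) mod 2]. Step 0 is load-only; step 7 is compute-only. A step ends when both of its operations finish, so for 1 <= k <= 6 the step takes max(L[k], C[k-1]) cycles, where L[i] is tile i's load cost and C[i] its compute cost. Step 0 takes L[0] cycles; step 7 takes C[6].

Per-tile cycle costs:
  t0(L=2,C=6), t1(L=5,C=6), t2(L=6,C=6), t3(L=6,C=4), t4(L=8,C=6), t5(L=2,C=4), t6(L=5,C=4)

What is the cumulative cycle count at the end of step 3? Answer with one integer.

end_cycle[3] = 20

step 0: L[0]=2 → dur=2, Σ=2 | A=load:t0 B=idle [load-only]
step 1: L[1]=5 C[0]=6 → dur=6, Σ=8 | A=compute:t0 B=load:t1 [compute-bound]
step 2: L[2]=6 C[1]=6 → dur=6, Σ=14 | A=load:t2 B=compute:t1 [tied]
step 3: L[3]=6 C[2]=6 → dur=6, Σ=20 | A=compute:t2 B=load:t3 [tied]
step 4: L[4]=8 C[3]=4 → dur=8, Σ=28 | A=load:t4 B=compute:t3 [load-bound]
step 5: L[5]=2 C[4]=6 → dur=6, Σ=34 | A=compute:t4 B=load:t5 [compute-bound]
step 6: L[6]=5 C[5]=4 → dur=5, Σ=39 | A=load:t6 B=compute:t5 [load-bound]
step 7: C[6]=4 → dur=4, Σ=43 | A=compute:t6 B=idle [compute-only]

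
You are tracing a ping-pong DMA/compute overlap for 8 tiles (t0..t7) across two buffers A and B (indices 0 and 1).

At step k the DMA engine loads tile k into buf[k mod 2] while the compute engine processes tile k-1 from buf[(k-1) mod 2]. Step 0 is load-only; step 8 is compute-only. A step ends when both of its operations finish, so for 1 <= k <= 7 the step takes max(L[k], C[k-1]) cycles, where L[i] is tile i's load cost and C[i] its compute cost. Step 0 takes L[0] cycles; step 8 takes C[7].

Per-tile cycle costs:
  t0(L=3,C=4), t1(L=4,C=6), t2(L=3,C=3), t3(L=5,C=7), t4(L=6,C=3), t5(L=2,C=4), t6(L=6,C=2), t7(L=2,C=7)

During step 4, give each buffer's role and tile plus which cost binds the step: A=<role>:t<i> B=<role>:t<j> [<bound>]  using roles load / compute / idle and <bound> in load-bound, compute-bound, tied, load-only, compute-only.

[0] DMA t0→A (3c) ∥ CU idle ⇒ 3c, clock 3
[1] DMA t1→B (4c) ∥ CU A:t0 (4c) ⇒ 4c, clock 7
[2] DMA t2→A (3c) ∥ CU B:t1 (6c) ⇒ 6c, clock 13
[3] DMA t3→B (5c) ∥ CU A:t2 (3c) ⇒ 5c, clock 18
[4] DMA t4→A (6c) ∥ CU B:t3 (7c) ⇒ 7c, clock 25
[5] DMA t5→B (2c) ∥ CU A:t4 (3c) ⇒ 3c, clock 28
[6] DMA t6→A (6c) ∥ CU B:t5 (4c) ⇒ 6c, clock 34
[7] DMA t7→B (2c) ∥ CU A:t6 (2c) ⇒ 2c, clock 36
[8] DMA idle ∥ CU B:t7 (7c) ⇒ 7c, clock 43

step 4: A=load:t4 B=compute:t3 [compute-bound]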